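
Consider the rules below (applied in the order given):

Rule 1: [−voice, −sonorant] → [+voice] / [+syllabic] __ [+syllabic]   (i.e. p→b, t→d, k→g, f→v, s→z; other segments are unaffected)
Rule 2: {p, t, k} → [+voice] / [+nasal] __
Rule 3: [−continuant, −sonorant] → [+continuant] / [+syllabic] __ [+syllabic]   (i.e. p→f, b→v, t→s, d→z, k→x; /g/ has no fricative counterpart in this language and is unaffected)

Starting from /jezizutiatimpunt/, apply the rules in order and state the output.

Rule 1 (intervocalic voicing): /t/ is a voiceless obstruent between vowels /u/ and /i/, so it voices to [d]. /t/ is a voiceless obstruent between vowels /a/ and /i/, so it voices to [d]. /jezizutiatimpunt/ → jezizudiadimpunt.
Rule 2 (post-nasal voicing): /p/ is a voiceless stop immediately after the nasal /m/, so it voices to [b]. /t/ is a voiceless stop immediately after the nasal /n/, so it voices to [d]. /jezizudiadimpunt/ → jezizudiadimbund.
Rule 3 (intervocalic spirantization): /d/ is a stop between vowels /u/ and /i/, so it spirantizes to the fricative [z]. /d/ is a stop between vowels /a/ and /i/, so it spirantizes to the fricative [z]. /jezizudiadimbund/ → jezizuziazimbund.

jezizuziazimbund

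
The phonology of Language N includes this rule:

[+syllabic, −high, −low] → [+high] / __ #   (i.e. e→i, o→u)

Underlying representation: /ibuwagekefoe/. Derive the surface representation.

/e/ is a mid vowel in word-final position, so it raises to [i].
The other instances of /e/, /o/ do not occur in the required environment and remain unchanged.
Surface form: [ibuwagekefoi].

ibuwagekefoi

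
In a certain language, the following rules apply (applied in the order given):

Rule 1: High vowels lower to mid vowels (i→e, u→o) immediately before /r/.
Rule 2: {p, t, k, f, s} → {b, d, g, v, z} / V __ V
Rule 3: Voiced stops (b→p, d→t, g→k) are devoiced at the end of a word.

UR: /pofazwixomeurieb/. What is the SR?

Rule 1 (pre-rhotic lowering): /u/ is a high vowel immediately before /r/, so it lowers to [o]. /pofazwixomeurieb/ → pofazwixomeorieb.
Rule 2 (intervocalic voicing): /f/ is a voiceless obstruent between vowels /o/ and /a/, so it voices to [v]. /pofazwixomeorieb/ → povazwixomeorieb.
Rule 3 (final devoicing): /b/ is a voiced stop in word-final position, so it devoices to [p]. /povazwixomeorieb/ → povazwixomeoriep.

povazwixomeoriep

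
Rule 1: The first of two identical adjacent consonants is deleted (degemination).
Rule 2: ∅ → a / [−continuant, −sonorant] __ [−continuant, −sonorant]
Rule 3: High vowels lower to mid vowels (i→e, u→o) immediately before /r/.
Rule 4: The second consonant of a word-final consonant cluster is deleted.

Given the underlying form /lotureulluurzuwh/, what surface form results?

lotoreuluorzuw

Rule 1 (degemination): /ll/ is a geminate; the first /l/ deletes. /lotureulluurzuwh/ → lotureuluurzuwh.
Rule 2 (stop-cluster a-epenthesis): no segment meets the environment; /lotureuluurzuwh/ is unchanged.
Rule 3 (pre-rhotic lowering): /u/ is a high vowel immediately before /r/, so it lowers to [o]. /u/ is a high vowel immediately before /r/, so it lowers to [o]. /lotureuluurzuwh/ → lotoreuluorzuwh.
Rule 4 (final cluster simplification): /h/ is the second consonant of a word-final cluster /wh/, so it deletes. /lotoreuluorzuwh/ → lotoreuluorzuw.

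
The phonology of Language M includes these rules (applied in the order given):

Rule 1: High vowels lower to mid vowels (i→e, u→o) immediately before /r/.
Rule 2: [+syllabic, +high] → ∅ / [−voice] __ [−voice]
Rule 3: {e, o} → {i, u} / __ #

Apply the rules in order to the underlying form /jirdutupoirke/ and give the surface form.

jerdutpoerki

Rule 1 (pre-rhotic lowering): /i/ is a high vowel immediately before /r/, so it lowers to [e]. /i/ is a high vowel immediately before /r/, so it lowers to [e]. /jirdutupoirke/ → jerdutupoerke.
Rule 2 (high vowel syncope): /u/ is a high vowel flanked by voiceless consonants /t/ and /p/, so it deletes. /jerdutupoerke/ → jerdutpoerke.
Rule 3 (final vowel raising): /e/ is a mid vowel in word-final position, so it raises to [i]. /jerdutpoerke/ → jerdutpoerki.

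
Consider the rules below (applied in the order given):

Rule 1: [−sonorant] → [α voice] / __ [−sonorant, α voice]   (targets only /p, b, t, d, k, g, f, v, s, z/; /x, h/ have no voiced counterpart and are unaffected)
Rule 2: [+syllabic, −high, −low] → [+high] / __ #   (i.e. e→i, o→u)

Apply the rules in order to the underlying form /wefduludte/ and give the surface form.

Rule 1 (regressive voicing assimilation): /f/ precedes the voiced obstruent /d/, so it voices to [v] by assimilation. /d/ precedes the voiceless obstruent /t/, so it devoices to [t] by assimilation. /wefduludte/ → wevdulutte.
Rule 2 (final vowel raising): /e/ is a mid vowel in word-final position, so it raises to [i]. /wevdulutte/ → wevdulutti.

wevdulutti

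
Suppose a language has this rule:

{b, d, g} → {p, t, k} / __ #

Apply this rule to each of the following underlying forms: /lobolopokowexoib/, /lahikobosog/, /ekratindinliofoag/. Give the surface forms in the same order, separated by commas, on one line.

/lobolopokowexoib/: /b/ is a voiced stop in word-final position, so it devoices to [p]. → [lobolopokowexoip].
/lahikobosog/: /g/ is a voiced stop in word-final position, so it devoices to [k]. → [lahikobosok].
/ekratindinliofoag/: /g/ is a voiced stop in word-final position, so it devoices to [k]. → [ekratindinliofoak].

lobolopokowexoip, lahikobosok, ekratindinliofoak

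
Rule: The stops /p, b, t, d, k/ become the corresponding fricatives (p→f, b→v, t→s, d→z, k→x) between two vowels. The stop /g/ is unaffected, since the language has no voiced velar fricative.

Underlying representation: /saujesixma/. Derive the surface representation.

saujesixma

No segment of /saujesixma/ meets the structural description of the rule, so the form surfaces unchanged.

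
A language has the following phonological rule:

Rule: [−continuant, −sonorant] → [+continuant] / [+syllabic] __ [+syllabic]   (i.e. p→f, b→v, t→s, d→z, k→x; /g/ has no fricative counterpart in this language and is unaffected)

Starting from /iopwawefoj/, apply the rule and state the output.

iopwawefoj

No segment of /iopwawefoj/ meets the structural description of the rule, so the form surfaces unchanged.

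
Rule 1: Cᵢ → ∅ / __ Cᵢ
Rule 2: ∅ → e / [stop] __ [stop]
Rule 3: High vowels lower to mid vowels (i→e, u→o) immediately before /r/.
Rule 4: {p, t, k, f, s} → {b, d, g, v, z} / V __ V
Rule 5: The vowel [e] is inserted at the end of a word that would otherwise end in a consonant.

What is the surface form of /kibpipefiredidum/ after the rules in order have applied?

kibebibeveredidume

Rule 1 (degemination): no segment meets the environment; /kibpipefiredidum/ is unchanged.
Rule 2 (stop-cluster e-epenthesis): /b/ and /p/ form a stop–stop cluster, so [e] is inserted between them. /kibpipefiredidum/ → kibepipefiredidum.
Rule 3 (pre-rhotic lowering): /i/ is a high vowel immediately before /r/, so it lowers to [e]. /kibepipefiredidum/ → kibepipeferedidum.
Rule 4 (intervocalic voicing): /p/ is a voiceless obstruent between vowels /e/ and /i/, so it voices to [b]. /p/ is a voiceless obstruent between vowels /i/ and /e/, so it voices to [b]. /f/ is a voiceless obstruent between vowels /e/ and /e/, so it voices to [v]. /kibepipeferedidum/ → kibebibeveredidum.
Rule 5 (final e-epenthesis): the form ends in the consonant /m/, so [e] is inserted word-finally. /kibebibeveredidum/ → kibebibeveredidume.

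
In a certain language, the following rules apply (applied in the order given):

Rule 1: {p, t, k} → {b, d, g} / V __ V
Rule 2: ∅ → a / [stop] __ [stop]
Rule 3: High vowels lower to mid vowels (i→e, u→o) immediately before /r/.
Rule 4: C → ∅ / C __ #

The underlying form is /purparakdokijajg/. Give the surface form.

porparakadogijaj

Rule 1 (intervocalic voicing): /k/ is a voiceless stop between vowels /o/ and /i/, so it voices to [g]. /purparakdokijajg/ → purparakdogijajg.
Rule 2 (stop-cluster a-epenthesis): /k/ and /d/ form a stop–stop cluster, so [a] is inserted between them. /purparakdogijajg/ → purparakadogijajg.
Rule 3 (pre-rhotic lowering): /u/ is a high vowel immediately before /r/, so it lowers to [o]. /purparakadogijajg/ → porparakadogijajg.
Rule 4 (final cluster simplification): /g/ is the second consonant of a word-final cluster /jg/, so it deletes. /porparakadogijajg/ → porparakadogijaj.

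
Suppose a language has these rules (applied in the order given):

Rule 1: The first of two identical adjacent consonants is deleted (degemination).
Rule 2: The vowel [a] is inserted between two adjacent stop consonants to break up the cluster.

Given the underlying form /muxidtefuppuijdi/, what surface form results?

Rule 1 (degemination): /pp/ is a geminate; the first /p/ deletes. /muxidtefuppuijdi/ → muxidtefupuijdi.
Rule 2 (stop-cluster a-epenthesis): /d/ and /t/ form a stop–stop cluster, so [a] is inserted between them. /muxidtefupuijdi/ → muxidatefupuijdi.

muxidatefupuijdi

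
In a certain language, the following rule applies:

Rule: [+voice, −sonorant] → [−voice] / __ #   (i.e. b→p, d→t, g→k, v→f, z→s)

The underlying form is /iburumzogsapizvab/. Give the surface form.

iburumzogsapizvap

/b/ is a voiced obstruent in word-final position, so it devoices to [p].
Surface form: [iburumzogsapizvap].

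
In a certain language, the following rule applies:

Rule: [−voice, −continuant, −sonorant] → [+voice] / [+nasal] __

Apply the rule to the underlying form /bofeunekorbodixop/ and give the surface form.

bofeunekorbodixop

No segment of /bofeunekorbodixop/ meets the structural description of the rule, so the form surfaces unchanged.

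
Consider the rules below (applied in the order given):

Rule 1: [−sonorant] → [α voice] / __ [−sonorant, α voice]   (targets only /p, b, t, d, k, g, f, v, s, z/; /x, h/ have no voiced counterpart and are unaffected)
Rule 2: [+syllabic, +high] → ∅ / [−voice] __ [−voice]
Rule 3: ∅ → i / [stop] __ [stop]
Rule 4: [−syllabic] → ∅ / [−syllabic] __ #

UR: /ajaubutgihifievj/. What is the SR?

ajaubudigihfiev

Rule 1 (regressive voicing assimilation): /t/ precedes the voiced obstruent /g/, so it voices to [d] by assimilation. /ajaubutgihifievj/ → ajaubudgihifievj.
Rule 2 (high vowel syncope): /i/ is a high vowel flanked by voiceless consonants /h/ and /f/, so it deletes. /ajaubudgihifievj/ → ajaubudgihfievj.
Rule 3 (stop-cluster i-epenthesis): /d/ and /g/ form a stop–stop cluster, so [i] is inserted between them. /ajaubudgihfievj/ → ajaubudigihfievj.
Rule 4 (final cluster simplification): /j/ is the second consonant of a word-final cluster /vj/, so it deletes. /ajaubudigihfievj/ → ajaubudigihfiev.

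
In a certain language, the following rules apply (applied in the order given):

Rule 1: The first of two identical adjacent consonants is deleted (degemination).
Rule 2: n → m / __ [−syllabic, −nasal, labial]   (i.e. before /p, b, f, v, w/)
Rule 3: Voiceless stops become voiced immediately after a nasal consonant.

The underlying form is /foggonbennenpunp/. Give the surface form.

fogombenembumb

Rule 1 (degemination): /gg/ is a geminate; the first /g/ deletes. /nn/ is a geminate; the first /n/ deletes. /foggonbennenpunp/ → fogonbenenpunp.
Rule 2 (nasal place assimilation): /n/ precedes the labial consonant /b/, so it assimilates in place to [m]. /n/ precedes the labial consonant /p/, so it assimilates in place to [m]. /n/ precedes the labial consonant /p/, so it assimilates in place to [m]. /fogonbenenpunp/ → fogombenempump.
Rule 3 (post-nasal voicing): /p/ is a voiceless stop immediately after the nasal /m/, so it voices to [b]. /p/ is a voiceless stop immediately after the nasal /m/, so it voices to [b]. /fogombenempump/ → fogombenembumb.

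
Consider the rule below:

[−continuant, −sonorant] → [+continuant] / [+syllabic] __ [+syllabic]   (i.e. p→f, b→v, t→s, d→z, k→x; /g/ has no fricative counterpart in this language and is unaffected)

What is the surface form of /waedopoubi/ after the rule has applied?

waezofouvi

/d/ is a stop between vowels /e/ and /o/, so it spirantizes to the fricative [z].
/p/ is a stop between vowels /o/ and /o/, so it spirantizes to the fricative [f].
/b/ is a stop between vowels /u/ and /i/, so it spirantizes to the fricative [v].
Surface form: [waezofouvi].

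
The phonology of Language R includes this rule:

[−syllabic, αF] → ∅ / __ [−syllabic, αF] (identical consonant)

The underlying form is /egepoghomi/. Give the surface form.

No segment of /egepoghomi/ meets the structural description of the rule, so the form surfaces unchanged.

egepoghomi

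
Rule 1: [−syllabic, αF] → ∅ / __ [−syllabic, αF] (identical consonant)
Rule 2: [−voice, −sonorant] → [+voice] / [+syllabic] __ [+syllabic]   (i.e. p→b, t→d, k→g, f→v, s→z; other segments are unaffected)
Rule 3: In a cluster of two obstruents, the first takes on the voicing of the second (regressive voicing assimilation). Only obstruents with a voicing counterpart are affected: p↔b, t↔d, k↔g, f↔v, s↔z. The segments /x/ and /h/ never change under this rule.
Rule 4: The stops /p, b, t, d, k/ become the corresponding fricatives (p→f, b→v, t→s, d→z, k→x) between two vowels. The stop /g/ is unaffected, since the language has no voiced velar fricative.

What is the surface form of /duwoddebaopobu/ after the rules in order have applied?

Rule 1 (degemination): /dd/ is a geminate; the first /d/ deletes. /duwoddebaopobu/ → duwodebaopobu.
Rule 2 (intervocalic voicing): /p/ is a voiceless obstruent between vowels /o/ and /o/, so it voices to [b]. /duwodebaopobu/ → duwodebaobobu.
Rule 3 (regressive voicing assimilation): no segment meets the environment; /duwodebaobobu/ is unchanged.
Rule 4 (intervocalic spirantization): /d/ is a stop between vowels /o/ and /e/, so it spirantizes to the fricative [z]. /b/ is a stop between vowels /e/ and /a/, so it spirantizes to the fricative [v]. /b/ is a stop between vowels /o/ and /o/, so it spirantizes to the fricative [v]. /b/ is a stop between vowels /o/ and /u/, so it spirantizes to the fricative [v]. /duwodebaobobu/ → duwozevaovovu.

duwozevaovovu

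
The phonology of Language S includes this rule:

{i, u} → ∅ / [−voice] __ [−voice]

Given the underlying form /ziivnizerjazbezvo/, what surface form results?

ziivnizerjazbezvo

No segment of /ziivnizerjazbezvo/ meets the structural description of the rule, so the form surfaces unchanged.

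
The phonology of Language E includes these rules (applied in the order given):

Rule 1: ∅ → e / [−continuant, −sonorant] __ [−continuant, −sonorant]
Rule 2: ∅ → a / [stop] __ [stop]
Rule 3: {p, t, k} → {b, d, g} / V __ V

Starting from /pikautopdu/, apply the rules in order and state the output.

pigaudobedu

Rule 1 (stop-cluster e-epenthesis): /p/ and /d/ form a stop–stop cluster, so [e] is inserted between them. /pikautopdu/ → pikautopedu.
Rule 2 (stop-cluster a-epenthesis): no segment meets the environment; /pikautopedu/ is unchanged.
Rule 3 (intervocalic voicing): /k/ is a voiceless stop between vowels /i/ and /a/, so it voices to [g]. /t/ is a voiceless stop between vowels /u/ and /o/, so it voices to [d]. /p/ is a voiceless stop between vowels /o/ and /e/, so it voices to [b]. /pikautopedu/ → pigaudobedu.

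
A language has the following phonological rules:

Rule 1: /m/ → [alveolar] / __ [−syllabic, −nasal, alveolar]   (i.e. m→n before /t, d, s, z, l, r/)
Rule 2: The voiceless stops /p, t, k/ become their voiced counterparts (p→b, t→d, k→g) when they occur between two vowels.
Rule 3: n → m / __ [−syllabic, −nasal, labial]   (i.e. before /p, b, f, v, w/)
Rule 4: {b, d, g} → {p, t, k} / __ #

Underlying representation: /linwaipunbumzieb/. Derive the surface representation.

limwaibumbunziep

Rule 1 (nasal place assimilation): /m/ precedes the alveolar consonant /z/, so it assimilates in place to [n]. /linwaipunbumzieb/ → linwaipunbunzieb.
Rule 2 (intervocalic voicing): /p/ is a voiceless stop between vowels /i/ and /u/, so it voices to [b]. /linwaipunbunzieb/ → linwaibunbunzieb.
Rule 3 (nasal place assimilation): /n/ precedes the labial consonant /w/, so it assimilates in place to [m]. /n/ precedes the labial consonant /b/, so it assimilates in place to [m]. /linwaibunbunzieb/ → limwaibumbunzieb.
Rule 4 (final devoicing): /b/ is a voiced stop in word-final position, so it devoices to [p]. /limwaibumbunzieb/ → limwaibumbunziep.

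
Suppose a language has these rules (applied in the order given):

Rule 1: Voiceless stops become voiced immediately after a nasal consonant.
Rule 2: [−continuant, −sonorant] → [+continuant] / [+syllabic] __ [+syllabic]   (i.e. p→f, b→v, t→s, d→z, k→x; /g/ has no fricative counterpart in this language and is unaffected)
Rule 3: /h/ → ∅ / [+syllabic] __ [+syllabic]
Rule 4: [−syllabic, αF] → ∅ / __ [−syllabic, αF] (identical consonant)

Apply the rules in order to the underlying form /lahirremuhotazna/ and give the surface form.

Rule 1 (post-nasal voicing): no segment meets the environment; /lahirremuhotazna/ is unchanged.
Rule 2 (intervocalic spirantization): /t/ is a stop between vowels /o/ and /a/, so it spirantizes to the fricative [s]. /lahirremuhotazna/ → lahirremuhosazna.
Rule 3 (intervocalic h-deletion): /h/ occurs between vowels /a/ and /i/, so it deletes. /h/ occurs between vowels /u/ and /o/, so it deletes. /lahirremuhosazna/ → lairremuosazna.
Rule 4 (degemination): /rr/ is a geminate; the first /r/ deletes. /lairremuosazna/ → lairemuosazna.

lairemuosazna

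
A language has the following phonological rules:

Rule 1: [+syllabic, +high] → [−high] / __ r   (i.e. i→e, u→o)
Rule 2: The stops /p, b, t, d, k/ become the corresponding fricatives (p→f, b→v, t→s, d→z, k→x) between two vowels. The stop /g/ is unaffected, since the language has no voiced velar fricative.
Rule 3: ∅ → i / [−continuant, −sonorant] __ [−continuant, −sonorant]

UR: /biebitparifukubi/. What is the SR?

Rule 1 (pre-rhotic lowering): no segment meets the environment; /biebitparifukubi/ is unchanged.
Rule 2 (intervocalic spirantization): /b/ is a stop between vowels /e/ and /i/, so it spirantizes to the fricative [v]. /k/ is a stop between vowels /u/ and /u/, so it spirantizes to the fricative [x]. /b/ is a stop between vowels /u/ and /i/, so it spirantizes to the fricative [v]. /biebitparifukubi/ → bievitparifuxuvi.
Rule 3 (stop-cluster i-epenthesis): /t/ and /p/ form a stop–stop cluster, so [i] is inserted between them. /bievitparifuxuvi/ → bievitiparifuxuvi.

bievitiparifuxuvi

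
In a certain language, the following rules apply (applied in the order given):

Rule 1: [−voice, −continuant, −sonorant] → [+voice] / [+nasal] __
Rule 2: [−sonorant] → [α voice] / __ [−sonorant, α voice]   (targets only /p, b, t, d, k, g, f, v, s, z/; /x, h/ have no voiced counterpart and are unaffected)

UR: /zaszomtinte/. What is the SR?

Rule 1 (post-nasal voicing): /t/ is a voiceless stop immediately after the nasal /m/, so it voices to [d]. /t/ is a voiceless stop immediately after the nasal /n/, so it voices to [d]. /zaszomtinte/ → zaszomdinde.
Rule 2 (regressive voicing assimilation): /s/ precedes the voiced obstruent /z/, so it voices to [z] by assimilation. /zaszomdinde/ → zazzomdinde.

zazzomdinde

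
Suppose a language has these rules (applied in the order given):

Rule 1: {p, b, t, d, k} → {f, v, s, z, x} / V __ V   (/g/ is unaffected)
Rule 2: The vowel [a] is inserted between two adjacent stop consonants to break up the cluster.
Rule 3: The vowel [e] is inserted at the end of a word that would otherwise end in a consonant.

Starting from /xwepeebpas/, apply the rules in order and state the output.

Rule 1 (intervocalic spirantization): /p/ is a stop between vowels /e/ and /e/, so it spirantizes to the fricative [f]. /xwepeebpas/ → xwefeebpas.
Rule 2 (stop-cluster a-epenthesis): /b/ and /p/ form a stop–stop cluster, so [a] is inserted between them. /xwefeebpas/ → xwefeebapas.
Rule 3 (final e-epenthesis): the form ends in the consonant /s/, so [e] is inserted word-finally. /xwefeebapas/ → xwefeebapase.

xwefeebapase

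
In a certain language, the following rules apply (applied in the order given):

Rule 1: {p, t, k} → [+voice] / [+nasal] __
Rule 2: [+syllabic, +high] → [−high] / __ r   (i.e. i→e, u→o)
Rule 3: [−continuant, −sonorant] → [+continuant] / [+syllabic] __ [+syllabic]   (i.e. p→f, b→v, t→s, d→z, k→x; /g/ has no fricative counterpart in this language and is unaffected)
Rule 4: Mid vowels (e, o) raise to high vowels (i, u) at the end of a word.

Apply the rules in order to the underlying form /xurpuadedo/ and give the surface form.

Rule 1 (post-nasal voicing): no segment meets the environment; /xurpuadedo/ is unchanged.
Rule 2 (pre-rhotic lowering): /u/ is a high vowel immediately before /r/, so it lowers to [o]. /xurpuadedo/ → xorpuadedo.
Rule 3 (intervocalic spirantization): /d/ is a stop between vowels /a/ and /e/, so it spirantizes to the fricative [z]. /d/ is a stop between vowels /e/ and /o/, so it spirantizes to the fricative [z]. /xorpuadedo/ → xorpuazezo.
Rule 4 (final vowel raising): /o/ is a mid vowel in word-final position, so it raises to [u]. /xorpuazezo/ → xorpuazezu.

xorpuazezu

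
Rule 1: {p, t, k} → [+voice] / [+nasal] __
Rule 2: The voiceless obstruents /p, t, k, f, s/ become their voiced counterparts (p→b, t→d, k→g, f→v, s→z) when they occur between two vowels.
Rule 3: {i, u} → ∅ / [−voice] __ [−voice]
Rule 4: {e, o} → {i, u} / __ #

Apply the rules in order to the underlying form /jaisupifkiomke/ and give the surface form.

jaizubifkiomgi

Rule 1 (post-nasal voicing): /k/ is a voiceless stop immediately after the nasal /m/, so it voices to [g]. /jaisupifkiomke/ → jaisupifkiomge.
Rule 2 (intervocalic voicing): /s/ is a voiceless obstruent between vowels /i/ and /u/, so it voices to [z]. /p/ is a voiceless obstruent between vowels /u/ and /i/, so it voices to [b]. /jaisupifkiomge/ → jaizubifkiomge.
Rule 3 (high vowel syncope): no segment meets the environment; /jaizubifkiomge/ is unchanged.
Rule 4 (final vowel raising): /e/ is a mid vowel in word-final position, so it raises to [i]. /jaizubifkiomge/ → jaizubifkiomgi.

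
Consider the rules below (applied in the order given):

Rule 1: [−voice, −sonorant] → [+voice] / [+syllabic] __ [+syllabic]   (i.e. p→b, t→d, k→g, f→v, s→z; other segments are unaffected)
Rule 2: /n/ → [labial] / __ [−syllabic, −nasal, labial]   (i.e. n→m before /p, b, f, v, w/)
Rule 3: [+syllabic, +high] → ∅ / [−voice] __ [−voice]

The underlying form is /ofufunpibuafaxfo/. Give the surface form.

ovuvumpibuavaxfo

Rule 1 (intervocalic voicing): /f/ is a voiceless obstruent between vowels /o/ and /u/, so it voices to [v]. /f/ is a voiceless obstruent between vowels /u/ and /u/, so it voices to [v]. /f/ is a voiceless obstruent between vowels /a/ and /a/, so it voices to [v]. /ofufunpibuafaxfo/ → ovuvunpibuavaxfo.
Rule 2 (nasal place assimilation): /n/ precedes the labial consonant /p/, so it assimilates in place to [m]. /ovuvunpibuavaxfo/ → ovuvumpibuavaxfo.
Rule 3 (high vowel syncope): no segment meets the environment; /ovuvumpibuavaxfo/ is unchanged.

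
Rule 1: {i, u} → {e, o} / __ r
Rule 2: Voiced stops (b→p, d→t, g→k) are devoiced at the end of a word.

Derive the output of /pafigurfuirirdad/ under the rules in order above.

Rule 1 (pre-rhotic lowering): /u/ is a high vowel immediately before /r/, so it lowers to [o]. /i/ is a high vowel immediately before /r/, so it lowers to [e]. /i/ is a high vowel immediately before /r/, so it lowers to [e]. /pafigurfuirirdad/ → pafigorfuererdad.
Rule 2 (final devoicing): /d/ is a voiced stop in word-final position, so it devoices to [t]. /pafigorfuererdad/ → pafigorfuererdat.

pafigorfuererdat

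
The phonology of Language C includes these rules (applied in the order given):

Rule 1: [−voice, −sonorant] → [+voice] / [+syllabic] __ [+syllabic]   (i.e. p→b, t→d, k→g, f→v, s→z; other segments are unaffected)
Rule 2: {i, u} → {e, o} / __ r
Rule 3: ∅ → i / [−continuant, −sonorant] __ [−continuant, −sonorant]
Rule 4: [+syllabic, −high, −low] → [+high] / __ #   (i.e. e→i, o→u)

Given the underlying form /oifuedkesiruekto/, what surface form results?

oivuedikezeruekitu

Rule 1 (intervocalic voicing): /f/ is a voiceless obstruent between vowels /i/ and /u/, so it voices to [v]. /s/ is a voiceless obstruent between vowels /e/ and /i/, so it voices to [z]. /oifuedkesiruekto/ → oivuedkeziruekto.
Rule 2 (pre-rhotic lowering): /i/ is a high vowel immediately before /r/, so it lowers to [e]. /oivuedkeziruekto/ → oivuedkezeruekto.
Rule 3 (stop-cluster i-epenthesis): /d/ and /k/ form a stop–stop cluster, so [i] is inserted between them. /k/ and /t/ form a stop–stop cluster, so [i] is inserted between them. /oivuedkezeruekto/ → oivuedikezeruekito.
Rule 4 (final vowel raising): /o/ is a mid vowel in word-final position, so it raises to [u]. /oivuedikezeruekito/ → oivuedikezeruekitu.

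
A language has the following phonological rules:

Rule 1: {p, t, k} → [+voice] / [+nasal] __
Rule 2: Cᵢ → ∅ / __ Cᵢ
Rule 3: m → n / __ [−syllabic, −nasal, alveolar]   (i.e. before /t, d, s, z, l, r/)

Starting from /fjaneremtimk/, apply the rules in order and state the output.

fjanerendimg

Rule 1 (post-nasal voicing): /t/ is a voiceless stop immediately after the nasal /m/, so it voices to [d]. /k/ is a voiceless stop immediately after the nasal /m/, so it voices to [g]. /fjaneremtimk/ → fjaneremdimg.
Rule 2 (degemination): no segment meets the environment; /fjaneremdimg/ is unchanged.
Rule 3 (nasal place assimilation): /m/ precedes the alveolar consonant /d/, so it assimilates in place to [n]. /fjaneremdimg/ → fjanerendimg.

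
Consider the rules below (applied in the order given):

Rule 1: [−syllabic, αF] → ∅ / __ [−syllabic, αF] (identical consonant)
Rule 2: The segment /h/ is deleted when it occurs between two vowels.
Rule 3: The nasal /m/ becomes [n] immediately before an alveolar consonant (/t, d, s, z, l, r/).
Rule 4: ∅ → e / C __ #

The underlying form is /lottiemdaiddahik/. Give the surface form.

lotiendaidaike

Rule 1 (degemination): /tt/ is a geminate; the first /t/ deletes. /dd/ is a geminate; the first /d/ deletes. /lottiemdaiddahik/ → lotiemdaidahik.
Rule 2 (intervocalic h-deletion): /h/ occurs between vowels /a/ and /i/, so it deletes. /lotiemdaidahik/ → lotiemdaidaik.
Rule 3 (nasal place assimilation): /m/ precedes the alveolar consonant /d/, so it assimilates in place to [n]. /lotiemdaidaik/ → lotiendaidaik.
Rule 4 (final e-epenthesis): the form ends in the consonant /k/, so [e] is inserted word-finally. /lotiendaidaik/ → lotiendaidaike.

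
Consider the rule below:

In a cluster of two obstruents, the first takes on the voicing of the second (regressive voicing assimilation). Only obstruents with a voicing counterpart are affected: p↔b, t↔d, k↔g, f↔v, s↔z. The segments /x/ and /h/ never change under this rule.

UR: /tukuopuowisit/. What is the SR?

tukuopuowisit

No segment of /tukuopuowisit/ meets the structural description of the rule, so the form surfaces unchanged.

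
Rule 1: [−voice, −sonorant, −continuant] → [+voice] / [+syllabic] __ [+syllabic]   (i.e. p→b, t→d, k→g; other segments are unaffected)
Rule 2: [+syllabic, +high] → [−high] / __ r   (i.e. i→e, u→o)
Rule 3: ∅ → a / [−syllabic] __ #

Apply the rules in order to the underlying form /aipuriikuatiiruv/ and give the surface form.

Rule 1 (intervocalic voicing): /p/ is a voiceless stop between vowels /i/ and /u/, so it voices to [b]. /k/ is a voiceless stop between vowels /i/ and /u/, so it voices to [g]. /t/ is a voiceless stop between vowels /a/ and /i/, so it voices to [d]. /aipuriikuatiiruv/ → aiburiiguadiiruv.
Rule 2 (pre-rhotic lowering): /u/ is a high vowel immediately before /r/, so it lowers to [o]. /i/ is a high vowel immediately before /r/, so it lowers to [e]. /aiburiiguadiiruv/ → aiboriiguadieruv.
Rule 3 (final a-epenthesis): the form ends in the consonant /v/, so [a] is inserted word-finally. /aiboriiguadieruv/ → aiboriiguadieruva.

aiboriiguadieruva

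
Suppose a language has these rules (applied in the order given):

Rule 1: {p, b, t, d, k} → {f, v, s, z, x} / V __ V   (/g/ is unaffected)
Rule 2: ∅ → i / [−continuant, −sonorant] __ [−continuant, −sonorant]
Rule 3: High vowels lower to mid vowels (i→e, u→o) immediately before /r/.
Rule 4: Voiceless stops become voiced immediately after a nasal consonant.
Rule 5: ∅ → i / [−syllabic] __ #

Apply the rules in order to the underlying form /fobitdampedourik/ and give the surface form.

fovitidambezooriki

Rule 1 (intervocalic spirantization): /b/ is a stop between vowels /o/ and /i/, so it spirantizes to the fricative [v]. /d/ is a stop between vowels /e/ and /o/, so it spirantizes to the fricative [z]. /fobitdampedourik/ → fovitdampezourik.
Rule 2 (stop-cluster i-epenthesis): /t/ and /d/ form a stop–stop cluster, so [i] is inserted between them. /fovitdampezourik/ → fovitidampezourik.
Rule 3 (pre-rhotic lowering): /u/ is a high vowel immediately before /r/, so it lowers to [o]. /fovitidampezourik/ → fovitidampezoorik.
Rule 4 (post-nasal voicing): /p/ is a voiceless stop immediately after the nasal /m/, so it voices to [b]. /fovitidampezoorik/ → fovitidambezoorik.
Rule 5 (final i-epenthesis): the form ends in the consonant /k/, so [i] is inserted word-finally. /fovitidambezoorik/ → fovitidambezooriki.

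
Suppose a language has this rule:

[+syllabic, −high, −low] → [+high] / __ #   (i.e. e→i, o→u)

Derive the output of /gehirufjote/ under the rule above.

gehirufjoti

/e/ is a mid vowel in word-final position, so it raises to [i].
The other instances of /e/, /o/ do not occur in the required environment and remain unchanged.
Surface form: [gehirufjoti].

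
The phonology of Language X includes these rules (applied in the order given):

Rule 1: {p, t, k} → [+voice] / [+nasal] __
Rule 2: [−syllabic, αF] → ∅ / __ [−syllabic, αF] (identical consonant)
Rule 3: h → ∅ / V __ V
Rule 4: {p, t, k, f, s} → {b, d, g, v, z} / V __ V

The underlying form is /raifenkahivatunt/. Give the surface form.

raivengaivadund

Rule 1 (post-nasal voicing): /k/ is a voiceless stop immediately after the nasal /n/, so it voices to [g]. /t/ is a voiceless stop immediately after the nasal /n/, so it voices to [d]. /raifenkahivatunt/ → raifengahivatund.
Rule 2 (degemination): no segment meets the environment; /raifengahivatund/ is unchanged.
Rule 3 (intervocalic h-deletion): /h/ occurs between vowels /a/ and /i/, so it deletes. /raifengahivatund/ → raifengaivatund.
Rule 4 (intervocalic voicing): /f/ is a voiceless obstruent between vowels /i/ and /e/, so it voices to [v]. /t/ is a voiceless obstruent between vowels /a/ and /u/, so it voices to [d]. /raifengaivatund/ → raivengaivadund.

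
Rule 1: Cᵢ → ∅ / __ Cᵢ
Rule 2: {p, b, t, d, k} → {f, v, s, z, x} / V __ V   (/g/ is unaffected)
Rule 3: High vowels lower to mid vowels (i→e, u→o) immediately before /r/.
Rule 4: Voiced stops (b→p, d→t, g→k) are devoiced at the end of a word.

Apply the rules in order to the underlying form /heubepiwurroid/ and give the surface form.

Rule 1 (degemination): /rr/ is a geminate; the first /r/ deletes. /heubepiwurroid/ → heubepiwuroid.
Rule 2 (intervocalic spirantization): /b/ is a stop between vowels /u/ and /e/, so it spirantizes to the fricative [v]. /p/ is a stop between vowels /e/ and /i/, so it spirantizes to the fricative [f]. /heubepiwuroid/ → heuvefiwuroid.
Rule 3 (pre-rhotic lowering): /u/ is a high vowel immediately before /r/, so it lowers to [o]. /heuvefiwuroid/ → heuvefiworoid.
Rule 4 (final devoicing): /d/ is a voiced stop in word-final position, so it devoices to [t]. /heuvefiworoid/ → heuvefiworoit.

heuvefiworoit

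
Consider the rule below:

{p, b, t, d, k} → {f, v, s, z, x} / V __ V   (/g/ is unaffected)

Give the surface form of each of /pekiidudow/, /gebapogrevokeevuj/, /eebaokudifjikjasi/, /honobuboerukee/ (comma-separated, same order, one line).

/pekiidudow/: /k/ is a stop between vowels /e/ and /i/, so it spirantizes to the fricative [x]. /d/ is a stop between vowels /i/ and /u/, so it spirantizes to the fricative [z]. /d/ is a stop between vowels /u/ and /o/, so it spirantizes to the fricative [z]. → [pexiizuzow].
/gebapogrevokeevuj/: /b/ is a stop between vowels /e/ and /a/, so it spirantizes to the fricative [v]. /p/ is a stop between vowels /a/ and /o/, so it spirantizes to the fricative [f]. /k/ is a stop between vowels /o/ and /e/, so it spirantizes to the fricative [x]. → [gevafogrevoxeevuj].
/eebaokudifjikjasi/: /b/ is a stop between vowels /e/ and /a/, so it spirantizes to the fricative [v]. /k/ is a stop between vowels /o/ and /u/, so it spirantizes to the fricative [x]. /d/ is a stop between vowels /u/ and /i/, so it spirantizes to the fricative [z]. → [eevaoxuzifjikjasi].
/honobuboerukee/: /b/ is a stop between vowels /o/ and /u/, so it spirantizes to the fricative [v]. /b/ is a stop between vowels /u/ and /o/, so it spirantizes to the fricative [v]. /k/ is a stop between vowels /u/ and /e/, so it spirantizes to the fricative [x]. → [honovuvoeruxee].

pexiizuzow, gevafogrevoxeevuj, eevaoxuzifjikjasi, honovuvoeruxee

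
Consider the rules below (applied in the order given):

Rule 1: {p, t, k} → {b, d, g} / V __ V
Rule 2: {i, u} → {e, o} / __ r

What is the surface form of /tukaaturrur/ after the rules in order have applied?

Rule 1 (intervocalic voicing): /k/ is a voiceless stop between vowels /u/ and /a/, so it voices to [g]. /t/ is a voiceless stop between vowels /a/ and /u/, so it voices to [d]. /tukaaturrur/ → tugaadurrur.
Rule 2 (pre-rhotic lowering): /u/ is a high vowel immediately before /r/, so it lowers to [o]. /u/ is a high vowel immediately before /r/, so it lowers to [o]. /tugaadurrur/ → tugaadorror.

tugaadorror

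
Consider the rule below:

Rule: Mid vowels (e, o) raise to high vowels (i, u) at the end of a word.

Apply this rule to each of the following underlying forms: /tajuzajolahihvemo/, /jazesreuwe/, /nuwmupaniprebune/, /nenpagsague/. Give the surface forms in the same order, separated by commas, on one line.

/tajuzajolahihvemo/: /o/ is a mid vowel in word-final position, so it raises to [u]. → [tajuzajolahihvemu].
/jazesreuwe/: /e/ is a mid vowel in word-final position, so it raises to [i]. → [jazesreuwi].
/nuwmupaniprebune/: /e/ is a mid vowel in word-final position, so it raises to [i]. → [nuwmupaniprebuni].
/nenpagsague/: /e/ is a mid vowel in word-final position, so it raises to [i]. → [nenpagsagui].

tajuzajolahihvemu, jazesreuwi, nuwmupaniprebuni, nenpagsagui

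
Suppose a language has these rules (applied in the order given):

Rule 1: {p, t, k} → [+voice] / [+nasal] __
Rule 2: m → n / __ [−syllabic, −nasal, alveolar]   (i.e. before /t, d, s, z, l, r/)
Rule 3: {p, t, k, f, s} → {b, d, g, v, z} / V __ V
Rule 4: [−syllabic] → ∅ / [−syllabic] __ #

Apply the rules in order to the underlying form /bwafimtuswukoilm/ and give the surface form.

Rule 1 (post-nasal voicing): /t/ is a voiceless stop immediately after the nasal /m/, so it voices to [d]. /bwafimtuswukoilm/ → bwafimduswukoilm.
Rule 2 (nasal place assimilation): /m/ precedes the alveolar consonant /d/, so it assimilates in place to [n]. /bwafimduswukoilm/ → bwafinduswukoilm.
Rule 3 (intervocalic voicing): /f/ is a voiceless obstruent between vowels /a/ and /i/, so it voices to [v]. /k/ is a voiceless obstruent between vowels /u/ and /o/, so it voices to [g]. /bwafinduswukoilm/ → bwavinduswugoilm.
Rule 4 (final cluster simplification): /m/ is the second consonant of a word-final cluster /lm/, so it deletes. /bwavinduswugoilm/ → bwavinduswugoil.

bwavinduswugoil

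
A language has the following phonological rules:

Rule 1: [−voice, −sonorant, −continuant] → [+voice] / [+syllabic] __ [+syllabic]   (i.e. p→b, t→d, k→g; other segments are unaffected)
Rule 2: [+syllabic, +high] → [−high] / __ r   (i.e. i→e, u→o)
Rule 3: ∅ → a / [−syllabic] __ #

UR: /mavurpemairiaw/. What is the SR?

mavorpemaeriawa

Rule 1 (intervocalic voicing): no segment meets the environment; /mavurpemairiaw/ is unchanged.
Rule 2 (pre-rhotic lowering): /u/ is a high vowel immediately before /r/, so it lowers to [o]. /i/ is a high vowel immediately before /r/, so it lowers to [e]. /mavurpemairiaw/ → mavorpemaeriaw.
Rule 3 (final a-epenthesis): the form ends in the consonant /w/, so [a] is inserted word-finally. /mavorpemaeriaw/ → mavorpemaeriawa.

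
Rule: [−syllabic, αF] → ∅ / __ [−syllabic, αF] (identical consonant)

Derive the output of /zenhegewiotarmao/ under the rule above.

zenhegewiotarmao

No segment of /zenhegewiotarmao/ meets the structural description of the rule, so the form surfaces unchanged.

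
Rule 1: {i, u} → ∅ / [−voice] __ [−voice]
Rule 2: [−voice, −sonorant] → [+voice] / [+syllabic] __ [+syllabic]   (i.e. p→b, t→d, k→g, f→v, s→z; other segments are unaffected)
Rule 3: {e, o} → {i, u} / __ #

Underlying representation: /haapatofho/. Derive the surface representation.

haabadofhu

Rule 1 (high vowel syncope): no segment meets the environment; /haapatofho/ is unchanged.
Rule 2 (intervocalic voicing): /p/ is a voiceless obstruent between vowels /a/ and /a/, so it voices to [b]. /t/ is a voiceless obstruent between vowels /a/ and /o/, so it voices to [d]. /haapatofho/ → haabadofho.
Rule 3 (final vowel raising): /o/ is a mid vowel in word-final position, so it raises to [u]. /haabadofho/ → haabadofhu.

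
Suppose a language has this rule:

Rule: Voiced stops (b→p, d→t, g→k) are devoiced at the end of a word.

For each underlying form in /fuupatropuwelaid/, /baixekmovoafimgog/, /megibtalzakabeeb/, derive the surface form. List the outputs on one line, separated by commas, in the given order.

fuupatropuwelait, baixekmovoafimgok, megibtalzakabeep

/fuupatropuwelaid/: /d/ is a voiced stop in word-final position, so it devoices to [t]. → [fuupatropuwelait].
/baixekmovoafimgog/: /g/ is a voiced stop in word-final position, so it devoices to [k]. → [baixekmovoafimgok].
/megibtalzakabeeb/: /b/ is a voiced stop in word-final position, so it devoices to [p]. → [megibtalzakabeep].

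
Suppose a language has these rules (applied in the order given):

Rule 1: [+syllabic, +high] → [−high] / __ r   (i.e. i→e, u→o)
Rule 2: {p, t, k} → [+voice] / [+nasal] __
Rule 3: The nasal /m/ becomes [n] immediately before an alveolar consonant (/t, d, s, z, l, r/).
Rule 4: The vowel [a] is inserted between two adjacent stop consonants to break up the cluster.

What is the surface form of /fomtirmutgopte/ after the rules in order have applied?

fondermutagopate

Rule 1 (pre-rhotic lowering): /i/ is a high vowel immediately before /r/, so it lowers to [e]. /fomtirmutgopte/ → fomtermutgopte.
Rule 2 (post-nasal voicing): /t/ is a voiceless stop immediately after the nasal /m/, so it voices to [d]. /fomtermutgopte/ → fomdermutgopte.
Rule 3 (nasal place assimilation): /m/ precedes the alveolar consonant /d/, so it assimilates in place to [n]. /fomdermutgopte/ → fondermutgopte.
Rule 4 (stop-cluster a-epenthesis): /t/ and /g/ form a stop–stop cluster, so [a] is inserted between them. /p/ and /t/ form a stop–stop cluster, so [a] is inserted between them. /fondermutgopte/ → fondermutagopate.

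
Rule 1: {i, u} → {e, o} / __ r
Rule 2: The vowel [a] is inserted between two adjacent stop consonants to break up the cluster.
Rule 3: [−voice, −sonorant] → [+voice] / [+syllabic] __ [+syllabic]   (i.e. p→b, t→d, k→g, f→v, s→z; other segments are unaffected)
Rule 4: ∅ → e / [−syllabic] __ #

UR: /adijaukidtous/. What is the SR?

adijaugidadouse

Rule 1 (pre-rhotic lowering): no segment meets the environment; /adijaukidtous/ is unchanged.
Rule 2 (stop-cluster a-epenthesis): /d/ and /t/ form a stop–stop cluster, so [a] is inserted between them. /adijaukidtous/ → adijaukidatous.
Rule 3 (intervocalic voicing): /k/ is a voiceless obstruent between vowels /u/ and /i/, so it voices to [g]. /t/ is a voiceless obstruent between vowels /a/ and /o/, so it voices to [d]. /adijaukidatous/ → adijaugidadous.
Rule 4 (final e-epenthesis): the form ends in the consonant /s/, so [e] is inserted word-finally. /adijaugidadous/ → adijaugidadouse.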